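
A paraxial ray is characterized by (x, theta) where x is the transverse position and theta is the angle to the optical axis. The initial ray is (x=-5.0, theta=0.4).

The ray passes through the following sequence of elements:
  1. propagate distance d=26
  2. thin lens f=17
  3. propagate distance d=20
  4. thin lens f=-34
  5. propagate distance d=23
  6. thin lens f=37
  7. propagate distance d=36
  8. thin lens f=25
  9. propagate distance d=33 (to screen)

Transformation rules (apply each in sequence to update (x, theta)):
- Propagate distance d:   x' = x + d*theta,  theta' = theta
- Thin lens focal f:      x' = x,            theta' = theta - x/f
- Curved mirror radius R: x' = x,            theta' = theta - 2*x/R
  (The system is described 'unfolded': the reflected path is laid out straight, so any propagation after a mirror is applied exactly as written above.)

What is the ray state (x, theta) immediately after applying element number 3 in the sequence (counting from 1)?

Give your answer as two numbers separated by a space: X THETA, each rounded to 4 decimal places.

Answer: 7.0471 0.0824

Derivation:
Initial: x=-5.0000 theta=0.4000
After 1 (propagate distance d=26): x=5.4000 theta=0.4000
After 2 (thin lens f=17): x=5.4000 theta=7/85 (≈0.0824)
After 3 (propagate distance d=20): x=599/85 (≈7.0471) theta=7/85 (≈0.0824)
Rounded to 4 decimal places: x = 7.0471, theta = 0.0824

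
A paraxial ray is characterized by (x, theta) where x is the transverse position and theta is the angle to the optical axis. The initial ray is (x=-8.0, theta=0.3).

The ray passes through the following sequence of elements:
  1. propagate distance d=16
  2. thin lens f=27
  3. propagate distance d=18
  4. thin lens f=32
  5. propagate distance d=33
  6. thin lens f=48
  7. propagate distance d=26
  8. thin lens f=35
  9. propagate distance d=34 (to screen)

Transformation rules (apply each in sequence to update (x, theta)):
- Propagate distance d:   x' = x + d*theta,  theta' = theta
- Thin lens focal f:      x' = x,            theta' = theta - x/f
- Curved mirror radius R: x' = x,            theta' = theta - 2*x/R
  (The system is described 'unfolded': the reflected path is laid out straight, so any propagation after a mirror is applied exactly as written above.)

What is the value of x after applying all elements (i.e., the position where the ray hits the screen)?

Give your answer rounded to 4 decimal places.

Initial: x=-8.0000 theta=0.3000
After 1 (propagate distance d=16): x=-3.2000 theta=0.3000
After 2 (thin lens f=27): x=-3.2000 theta=113/270 (≈0.4185)
After 3 (propagate distance d=18): x=13/3 (≈4.3333) theta=113/270 (≈0.4185)
After 4 (thin lens f=32): x=13/3 (≈4.3333) theta=1223/4320 (≈0.2831)
After 5 (propagate distance d=33): x=19693/1440 (≈13.6757) theta=1223/4320 (≈0.2831)
After 6 (thin lens f=48): x=19693/1440 (≈13.6757) theta=-25/13824 (≈-0.0018)
After 7 (propagate distance d=26): x=471007/34560 (≈13.6287) theta=-25/13824 (≈-0.0018)
After 8 (thin lens f=35): x=471007/34560 (≈13.6287) theta=-315463/806400 (≈-0.3912)
After 9 (propagate distance d=34 (to screen)): x=49579/151200 (≈0.3279) theta=-315463/806400 (≈-0.3912)
Rounded to 4 decimal places: x = 0.3279

Answer: 0.3279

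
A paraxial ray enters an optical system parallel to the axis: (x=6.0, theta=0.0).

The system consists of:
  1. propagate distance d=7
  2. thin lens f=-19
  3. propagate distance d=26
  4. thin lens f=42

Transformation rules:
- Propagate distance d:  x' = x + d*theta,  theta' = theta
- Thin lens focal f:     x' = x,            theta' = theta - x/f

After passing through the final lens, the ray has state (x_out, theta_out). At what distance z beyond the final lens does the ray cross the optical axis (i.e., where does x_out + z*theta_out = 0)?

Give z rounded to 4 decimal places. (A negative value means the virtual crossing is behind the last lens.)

Initial: x=6.0000 theta=0.0000
After 1 (propagate distance d=7): x=6.0000 theta=0.0000
After 2 (thin lens f=-19): x=6.0000 theta=6/19 (≈0.3158)
After 3 (propagate distance d=26): x=270/19 (≈14.2105) theta=6/19 (≈0.3158)
After 4 (thin lens f=42): x=270/19 (≈14.2105) theta=-3/133 (≈-0.0226)
z_focus = -x_out/theta_out = -(270/19)/(-3/133) = 630.0000
Rounded to 4 decimal places: z = 630.0000

Answer: 630.0000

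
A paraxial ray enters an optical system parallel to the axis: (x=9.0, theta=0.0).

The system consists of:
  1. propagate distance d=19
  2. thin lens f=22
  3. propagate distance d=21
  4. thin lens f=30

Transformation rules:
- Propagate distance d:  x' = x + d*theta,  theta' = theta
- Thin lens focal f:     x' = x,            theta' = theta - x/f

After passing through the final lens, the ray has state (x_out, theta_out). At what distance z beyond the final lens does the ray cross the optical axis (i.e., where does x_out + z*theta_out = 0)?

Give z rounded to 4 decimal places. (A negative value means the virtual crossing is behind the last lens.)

Answer: 0.9677

Derivation:
Initial: x=9.0000 theta=0.0000
After 1 (propagate distance d=19): x=9.0000 theta=0.0000
After 2 (thin lens f=22): x=9.0000 theta=-9/22 (≈-0.4091)
After 3 (propagate distance d=21): x=9/22 (≈0.4091) theta=-9/22 (≈-0.4091)
After 4 (thin lens f=30): x=9/22 (≈0.4091) theta=-93/220 (≈-0.4227)
z_focus = -x_out/theta_out = -(9/22)/(-93/220) = 30/31 ≈ 0.9677
Rounded to 4 decimal places: z = 0.9677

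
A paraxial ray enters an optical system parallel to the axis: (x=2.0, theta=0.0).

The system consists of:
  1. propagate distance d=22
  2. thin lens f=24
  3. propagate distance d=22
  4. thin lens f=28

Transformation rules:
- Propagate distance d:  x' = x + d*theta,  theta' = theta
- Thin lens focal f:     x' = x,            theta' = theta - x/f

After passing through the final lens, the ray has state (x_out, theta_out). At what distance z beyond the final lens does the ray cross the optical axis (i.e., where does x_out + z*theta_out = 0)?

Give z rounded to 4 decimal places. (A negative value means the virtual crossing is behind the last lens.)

Answer: 1.8667

Derivation:
Initial: x=2.0000 theta=0.0000
After 1 (propagate distance d=22): x=2.0000 theta=0.0000
After 2 (thin lens f=24): x=2.0000 theta=-1/12 (≈-0.0833)
After 3 (propagate distance d=22): x=1/6 (≈0.1667) theta=-1/12 (≈-0.0833)
After 4 (thin lens f=28): x=1/6 (≈0.1667) theta=-5/56 (≈-0.0893)
z_focus = -x_out/theta_out = -(1/6)/(-5/56) = 28/15 ≈ 1.8667
Rounded to 4 decimal places: z = 1.8667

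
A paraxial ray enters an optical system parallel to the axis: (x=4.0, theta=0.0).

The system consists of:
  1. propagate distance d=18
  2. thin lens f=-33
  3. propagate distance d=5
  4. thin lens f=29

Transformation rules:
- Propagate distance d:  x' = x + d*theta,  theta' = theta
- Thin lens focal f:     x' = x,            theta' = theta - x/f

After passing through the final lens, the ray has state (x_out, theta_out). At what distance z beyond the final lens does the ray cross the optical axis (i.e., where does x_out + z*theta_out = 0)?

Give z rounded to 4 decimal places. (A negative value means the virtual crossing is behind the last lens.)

Initial: x=4.0000 theta=0.0000
After 1 (propagate distance d=18): x=4.0000 theta=0.0000
After 2 (thin lens f=-33): x=4.0000 theta=4/33 (≈0.1212)
After 3 (propagate distance d=5): x=152/33 (≈4.6061) theta=4/33 (≈0.1212)
After 4 (thin lens f=29): x=152/33 (≈4.6061) theta=-12/319 (≈-0.0376)
z_focus = -x_out/theta_out = -(152/33)/(-12/319) = 1102/9 ≈ 122.4444
Rounded to 4 decimal places: z = 122.4444

Answer: 122.4444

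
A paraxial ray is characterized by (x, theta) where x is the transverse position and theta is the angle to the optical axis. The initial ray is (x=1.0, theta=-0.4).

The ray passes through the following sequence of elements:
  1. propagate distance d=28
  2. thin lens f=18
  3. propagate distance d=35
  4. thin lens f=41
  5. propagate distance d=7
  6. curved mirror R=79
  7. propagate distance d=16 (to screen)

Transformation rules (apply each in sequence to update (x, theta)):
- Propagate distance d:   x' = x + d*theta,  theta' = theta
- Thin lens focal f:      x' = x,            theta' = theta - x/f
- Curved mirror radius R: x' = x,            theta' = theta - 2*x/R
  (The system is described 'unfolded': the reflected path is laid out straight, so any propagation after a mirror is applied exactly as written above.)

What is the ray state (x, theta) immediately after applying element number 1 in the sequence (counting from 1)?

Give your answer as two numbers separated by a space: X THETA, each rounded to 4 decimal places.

Initial: x=1.0000 theta=-0.4000
After 1 (propagate distance d=28): x=-10.2000 theta=-0.4000
Rounded to 4 decimal places: x = -10.2000, theta = -0.4000

Answer: -10.2000 -0.4000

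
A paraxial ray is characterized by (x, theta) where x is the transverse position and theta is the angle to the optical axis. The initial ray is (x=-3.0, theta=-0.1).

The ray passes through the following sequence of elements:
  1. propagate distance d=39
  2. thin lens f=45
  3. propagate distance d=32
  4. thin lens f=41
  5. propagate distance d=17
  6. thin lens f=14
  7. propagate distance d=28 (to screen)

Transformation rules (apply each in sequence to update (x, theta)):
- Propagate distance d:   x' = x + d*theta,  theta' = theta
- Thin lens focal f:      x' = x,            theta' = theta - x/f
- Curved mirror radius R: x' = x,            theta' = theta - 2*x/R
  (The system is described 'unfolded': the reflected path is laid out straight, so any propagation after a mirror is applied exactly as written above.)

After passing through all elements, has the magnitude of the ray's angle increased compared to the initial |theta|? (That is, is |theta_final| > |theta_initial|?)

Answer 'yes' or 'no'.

Answer: yes

Derivation:
Initial: x=-3.0000 theta=-0.1000
After 1 (propagate distance d=39): x=-6.9000 theta=-0.1000
After 2 (thin lens f=45): x=-6.9000 theta=4/75 (≈0.0533)
After 3 (propagate distance d=32): x=-779/150 (≈-5.1933) theta=4/75 (≈0.0533)
After 4 (thin lens f=41): x=-779/150 (≈-5.1933) theta=0.1800
After 5 (propagate distance d=17): x=-32/15 (≈-2.1333) theta=0.1800
After 6 (thin lens f=14): x=-32/15 (≈-2.1333) theta=349/1050 (≈0.3324)
After 7 (propagate distance d=28 (to screen)): x=538/75 (≈7.1733) theta=349/1050 (≈0.3324)
|theta_initial|=0.1000 |theta_final|=349/1050 (≈0.3324) -> increased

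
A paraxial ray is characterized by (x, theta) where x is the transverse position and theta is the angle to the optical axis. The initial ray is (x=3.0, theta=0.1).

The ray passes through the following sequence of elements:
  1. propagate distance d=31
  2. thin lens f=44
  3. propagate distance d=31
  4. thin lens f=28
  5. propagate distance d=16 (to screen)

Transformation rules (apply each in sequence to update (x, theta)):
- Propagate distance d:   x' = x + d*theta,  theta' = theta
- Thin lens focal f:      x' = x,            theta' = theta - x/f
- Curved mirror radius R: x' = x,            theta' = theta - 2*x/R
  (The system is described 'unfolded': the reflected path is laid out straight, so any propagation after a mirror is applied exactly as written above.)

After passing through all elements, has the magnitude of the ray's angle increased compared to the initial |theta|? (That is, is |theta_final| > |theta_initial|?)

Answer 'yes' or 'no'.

Answer: yes

Derivation:
Initial: x=3.0000 theta=0.1000
After 1 (propagate distance d=31): x=6.1000 theta=0.1000
After 2 (thin lens f=44): x=6.1000 theta=-17/440 (≈-0.0386)
After 3 (propagate distance d=31): x=2157/440 (≈4.9023) theta=-17/440 (≈-0.0386)
After 4 (thin lens f=28): x=2157/440 (≈4.9023) theta=-2633/12320 (≈-0.2137)
After 5 (propagate distance d=16 (to screen)): x=4567/3080 (≈1.4828) theta=-2633/12320 (≈-0.2137)
|theta_initial|=0.1000 |theta_final|=2633/12320 (≈0.2137) -> increased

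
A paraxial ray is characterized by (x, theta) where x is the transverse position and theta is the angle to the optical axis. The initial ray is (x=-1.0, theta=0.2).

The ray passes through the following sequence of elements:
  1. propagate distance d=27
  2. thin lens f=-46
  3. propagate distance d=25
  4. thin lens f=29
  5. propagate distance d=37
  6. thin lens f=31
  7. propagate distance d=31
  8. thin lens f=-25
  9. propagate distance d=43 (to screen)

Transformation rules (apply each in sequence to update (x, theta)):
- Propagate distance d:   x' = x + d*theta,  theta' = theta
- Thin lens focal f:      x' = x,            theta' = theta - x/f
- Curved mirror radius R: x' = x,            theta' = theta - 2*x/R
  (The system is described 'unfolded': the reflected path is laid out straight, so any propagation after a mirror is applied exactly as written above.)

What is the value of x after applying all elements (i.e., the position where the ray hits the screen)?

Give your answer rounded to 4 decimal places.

Initial: x=-1.0000 theta=0.2000
After 1 (propagate distance d=27): x=4.4000 theta=0.2000
After 2 (thin lens f=-46): x=4.4000 theta=34/115 (≈0.2957)
After 3 (propagate distance d=25): x=1356/115 (≈11.7913) theta=34/115 (≈0.2957)
After 4 (thin lens f=29): x=1356/115 (≈11.7913) theta=-74/667 (≈-0.1109)
After 5 (propagate distance d=37): x=25634/3335 (≈7.6864) theta=-74/667 (≈-0.1109)
After 6 (thin lens f=31): x=25634/3335 (≈7.6864) theta=-37104/103385 (≈-0.3589)
After 7 (propagate distance d=31): x=-2294/667 (≈-3.4393) theta=-37104/103385 (≈-0.3589)
After 8 (thin lens f=-25): x=-2294/667 (≈-3.4393) theta=-11158/22475 (≈-0.4965)
After 9 (propagate distance d=43 (to screen)): x=-12813112/516925 (≈-24.7872) theta=-11158/22475 (≈-0.4965)
Rounded to 4 decimal places: x = -24.7872

Answer: -24.7872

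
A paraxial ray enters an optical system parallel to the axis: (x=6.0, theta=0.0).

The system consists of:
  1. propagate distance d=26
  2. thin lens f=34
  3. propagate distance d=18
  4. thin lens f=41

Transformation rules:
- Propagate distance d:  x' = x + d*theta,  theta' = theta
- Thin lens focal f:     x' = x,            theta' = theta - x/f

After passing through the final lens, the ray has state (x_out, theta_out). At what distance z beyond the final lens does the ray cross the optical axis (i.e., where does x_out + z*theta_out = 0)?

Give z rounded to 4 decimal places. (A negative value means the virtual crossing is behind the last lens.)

Answer: 11.5088

Derivation:
Initial: x=6.0000 theta=0.0000
After 1 (propagate distance d=26): x=6.0000 theta=0.0000
After 2 (thin lens f=34): x=6.0000 theta=-3/17 (≈-0.1765)
After 3 (propagate distance d=18): x=48/17 (≈2.8235) theta=-3/17 (≈-0.1765)
After 4 (thin lens f=41): x=48/17 (≈2.8235) theta=-171/697 (≈-0.2453)
z_focus = -x_out/theta_out = -(48/17)/(-171/697) = 656/57 ≈ 11.5088
Rounded to 4 decimal places: z = 11.5088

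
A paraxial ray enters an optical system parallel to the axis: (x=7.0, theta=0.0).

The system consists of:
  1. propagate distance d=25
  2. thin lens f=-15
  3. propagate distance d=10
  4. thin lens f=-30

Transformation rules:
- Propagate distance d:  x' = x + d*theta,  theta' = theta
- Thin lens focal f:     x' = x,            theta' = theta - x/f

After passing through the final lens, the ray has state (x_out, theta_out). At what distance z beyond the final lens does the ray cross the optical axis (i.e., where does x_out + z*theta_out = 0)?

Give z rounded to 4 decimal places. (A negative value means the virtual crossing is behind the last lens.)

Initial: x=7.0000 theta=0.0000
After 1 (propagate distance d=25): x=7.0000 theta=0.0000
After 2 (thin lens f=-15): x=7.0000 theta=7/15 (≈0.4667)
After 3 (propagate distance d=10): x=35/3 (≈11.6667) theta=7/15 (≈0.4667)
After 4 (thin lens f=-30): x=35/3 (≈11.6667) theta=77/90 (≈0.8556)
z_focus = -x_out/theta_out = -(35/3)/(77/90) = -150/11 ≈ -13.6364
Rounded to 4 decimal places: z = -13.6364

Answer: -13.6364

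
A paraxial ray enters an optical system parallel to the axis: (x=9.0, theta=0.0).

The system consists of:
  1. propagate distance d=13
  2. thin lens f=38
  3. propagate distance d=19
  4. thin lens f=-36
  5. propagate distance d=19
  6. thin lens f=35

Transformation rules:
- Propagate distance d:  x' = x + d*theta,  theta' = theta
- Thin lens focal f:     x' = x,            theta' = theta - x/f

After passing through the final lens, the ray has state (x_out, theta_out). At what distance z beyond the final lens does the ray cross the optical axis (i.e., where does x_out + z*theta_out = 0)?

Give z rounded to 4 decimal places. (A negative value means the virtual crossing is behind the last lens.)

Answer: 13.2165

Derivation:
Initial: x=9.0000 theta=0.0000
After 1 (propagate distance d=13): x=9.0000 theta=0.0000
After 2 (thin lens f=38): x=9.0000 theta=-9/38 (≈-0.2368)
After 3 (propagate distance d=19): x=4.5000 theta=-9/38 (≈-0.2368)
After 4 (thin lens f=-36): x=4.5000 theta=-17/152 (≈-0.1118)
After 5 (propagate distance d=19): x=2.3750 theta=-17/152 (≈-0.1118)
After 6 (thin lens f=35): x=2.3750 theta=-239/1330 (≈-0.1797)
z_focus = -x_out/theta_out = -(2.3750)/(-239/1330) = 12635/956 ≈ 13.2165
Rounded to 4 decimal places: z = 13.2165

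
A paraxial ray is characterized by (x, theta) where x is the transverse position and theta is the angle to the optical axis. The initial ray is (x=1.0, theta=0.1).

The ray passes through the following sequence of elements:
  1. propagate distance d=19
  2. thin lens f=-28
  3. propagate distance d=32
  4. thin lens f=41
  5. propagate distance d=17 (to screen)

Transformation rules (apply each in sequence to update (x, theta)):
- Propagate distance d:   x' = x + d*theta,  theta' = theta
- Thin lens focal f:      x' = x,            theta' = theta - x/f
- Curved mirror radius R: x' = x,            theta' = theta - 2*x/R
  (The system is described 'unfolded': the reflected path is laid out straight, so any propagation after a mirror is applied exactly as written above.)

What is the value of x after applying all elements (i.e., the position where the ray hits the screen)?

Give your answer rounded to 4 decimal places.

Answer: 8.9715

Derivation:
Initial: x=1.0000 theta=0.1000
After 1 (propagate distance d=19): x=2.9000 theta=0.1000
After 2 (thin lens f=-28): x=2.9000 theta=57/280 (≈0.2036)
After 3 (propagate distance d=32): x=659/70 (≈9.4143) theta=57/280 (≈0.2036)
After 4 (thin lens f=41): x=659/70 (≈9.4143) theta=-299/11480 (≈-0.0260)
After 5 (propagate distance d=17 (to screen)): x=102993/11480 (≈8.9715) theta=-299/11480 (≈-0.0260)
Rounded to 4 decimal places: x = 8.9715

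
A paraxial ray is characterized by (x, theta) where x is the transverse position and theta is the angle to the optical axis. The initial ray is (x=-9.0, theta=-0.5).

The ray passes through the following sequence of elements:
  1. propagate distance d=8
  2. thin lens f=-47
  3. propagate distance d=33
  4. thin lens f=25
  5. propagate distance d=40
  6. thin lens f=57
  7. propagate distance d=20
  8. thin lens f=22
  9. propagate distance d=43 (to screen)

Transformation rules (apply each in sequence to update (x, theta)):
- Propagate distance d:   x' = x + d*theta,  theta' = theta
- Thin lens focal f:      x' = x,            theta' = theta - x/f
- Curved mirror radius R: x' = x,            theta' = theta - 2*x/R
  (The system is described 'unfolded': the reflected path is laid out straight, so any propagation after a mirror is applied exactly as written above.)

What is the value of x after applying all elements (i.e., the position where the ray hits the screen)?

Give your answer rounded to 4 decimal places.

Answer: 29.2115

Derivation:
Initial: x=-9.0000 theta=-0.5000
After 1 (propagate distance d=8): x=-13.0000 theta=-0.5000
After 2 (thin lens f=-47): x=-13.0000 theta=-73/94 (≈-0.7766)
After 3 (propagate distance d=33): x=-3631/94 (≈-38.6277) theta=-73/94 (≈-0.7766)
After 4 (thin lens f=25): x=-3631/94 (≈-38.6277) theta=903/1175 (≈0.7685)
After 5 (propagate distance d=40): x=-3707/470 (≈-7.8872) theta=903/1175 (≈0.7685)
After 6 (thin lens f=57): x=-3707/470 (≈-7.8872) theta=121477/133950 (≈0.9069)
After 7 (propagate distance d=20): x=274609/26790 (≈10.2504) theta=121477/133950 (≈0.9069)
After 8 (thin lens f=22): x=274609/26790 (≈10.2504) theta=1299449/2946900 (≈0.4410)
After 9 (propagate distance d=43 (to screen)): x=86083297/2946900 (≈29.2115) theta=1299449/2946900 (≈0.4410)
Rounded to 4 decimal places: x = 29.2115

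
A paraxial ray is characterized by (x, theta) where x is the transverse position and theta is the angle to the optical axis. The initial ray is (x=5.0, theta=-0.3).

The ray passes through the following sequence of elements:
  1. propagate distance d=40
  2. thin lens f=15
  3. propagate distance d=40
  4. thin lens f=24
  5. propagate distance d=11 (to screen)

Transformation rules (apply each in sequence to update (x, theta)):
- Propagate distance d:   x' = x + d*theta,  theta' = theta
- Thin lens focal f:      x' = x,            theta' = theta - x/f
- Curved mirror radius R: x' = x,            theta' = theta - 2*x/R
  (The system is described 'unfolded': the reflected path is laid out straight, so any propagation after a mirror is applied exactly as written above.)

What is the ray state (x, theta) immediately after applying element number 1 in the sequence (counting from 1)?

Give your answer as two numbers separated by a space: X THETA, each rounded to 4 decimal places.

Initial: x=5.0000 theta=-0.3000
After 1 (propagate distance d=40): x=-7.0000 theta=-0.3000
Rounded to 4 decimal places: x = -7.0000, theta = -0.3000

Answer: -7.0000 -0.3000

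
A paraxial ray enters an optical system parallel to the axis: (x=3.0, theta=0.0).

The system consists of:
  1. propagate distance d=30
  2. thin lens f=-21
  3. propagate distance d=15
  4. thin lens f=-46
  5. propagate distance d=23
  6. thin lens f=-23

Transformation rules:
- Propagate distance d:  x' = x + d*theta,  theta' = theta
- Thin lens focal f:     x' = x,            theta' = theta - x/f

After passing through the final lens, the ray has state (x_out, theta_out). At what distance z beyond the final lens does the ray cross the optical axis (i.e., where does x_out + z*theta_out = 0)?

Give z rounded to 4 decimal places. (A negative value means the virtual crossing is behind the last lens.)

Answer: -15.0085

Derivation:
Initial: x=3.0000 theta=0.0000
After 1 (propagate distance d=30): x=3.0000 theta=0.0000
After 2 (thin lens f=-21): x=3.0000 theta=1/7 (≈0.1429)
After 3 (propagate distance d=15): x=36/7 (≈5.1429) theta=1/7 (≈0.1429)
After 4 (thin lens f=-46): x=36/7 (≈5.1429) theta=41/161 (≈0.2547)
After 5 (propagate distance d=23): x=11.0000 theta=41/161 (≈0.2547)
After 6 (thin lens f=-23): x=11.0000 theta=118/161 (≈0.7329)
z_focus = -x_out/theta_out = -(11.0000)/(118/161) = -1771/118 ≈ -15.0085
Rounded to 4 decimal places: z = -15.0085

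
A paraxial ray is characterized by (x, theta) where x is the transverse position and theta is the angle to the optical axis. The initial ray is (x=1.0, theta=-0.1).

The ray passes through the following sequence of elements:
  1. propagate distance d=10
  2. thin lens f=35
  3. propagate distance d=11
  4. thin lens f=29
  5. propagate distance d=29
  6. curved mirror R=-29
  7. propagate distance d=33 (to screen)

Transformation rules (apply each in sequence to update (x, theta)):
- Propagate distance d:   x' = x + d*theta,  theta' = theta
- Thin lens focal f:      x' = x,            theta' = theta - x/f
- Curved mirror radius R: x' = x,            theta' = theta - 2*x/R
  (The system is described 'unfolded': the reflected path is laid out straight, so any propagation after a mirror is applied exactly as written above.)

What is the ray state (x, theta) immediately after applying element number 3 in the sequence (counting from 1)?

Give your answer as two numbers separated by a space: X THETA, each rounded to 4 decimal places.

Initial: x=1.0000 theta=-0.1000
After 1 (propagate distance d=10): x=0.0000 theta=-0.1000
After 2 (thin lens f=35): x=0.0000 theta=-0.1000
After 3 (propagate distance d=11): x=-1.1000 theta=-0.1000
Rounded to 4 decimal places: x = -1.1000, theta = -0.1000

Answer: -1.1000 -0.1000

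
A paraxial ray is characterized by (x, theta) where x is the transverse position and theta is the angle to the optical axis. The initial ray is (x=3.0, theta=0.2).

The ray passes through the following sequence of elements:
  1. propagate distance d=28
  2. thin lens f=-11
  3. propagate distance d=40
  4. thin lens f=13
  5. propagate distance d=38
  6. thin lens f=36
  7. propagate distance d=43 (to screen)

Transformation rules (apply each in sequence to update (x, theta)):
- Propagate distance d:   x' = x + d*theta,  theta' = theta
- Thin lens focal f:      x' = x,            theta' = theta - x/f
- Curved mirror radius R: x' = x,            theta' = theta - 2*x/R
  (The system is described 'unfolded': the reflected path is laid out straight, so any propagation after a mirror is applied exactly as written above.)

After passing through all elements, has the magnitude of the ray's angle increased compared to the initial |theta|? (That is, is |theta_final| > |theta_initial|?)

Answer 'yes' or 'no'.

Answer: yes

Derivation:
Initial: x=3.0000 theta=0.2000
After 1 (propagate distance d=28): x=8.6000 theta=0.2000
After 2 (thin lens f=-11): x=8.6000 theta=54/55 (≈0.9818)
After 3 (propagate distance d=40): x=2633/55 (≈47.8727) theta=54/55 (≈0.9818)
After 4 (thin lens f=13): x=2633/55 (≈47.8727) theta=-1931/715 (≈-2.7007)
After 5 (propagate distance d=38): x=-3559/65 (≈-54.7538) theta=-1931/715 (≈-2.7007)
After 6 (thin lens f=36): x=-3559/65 (≈-54.7538) theta=-30367/25740 (≈-1.1798)
After 7 (propagate distance d=43 (to screen)): x=-543029/5148 (≈-105.4835) theta=-30367/25740 (≈-1.1798)
|theta_initial|=0.2000 |theta_final|=30367/25740 (≈1.1798) -> increased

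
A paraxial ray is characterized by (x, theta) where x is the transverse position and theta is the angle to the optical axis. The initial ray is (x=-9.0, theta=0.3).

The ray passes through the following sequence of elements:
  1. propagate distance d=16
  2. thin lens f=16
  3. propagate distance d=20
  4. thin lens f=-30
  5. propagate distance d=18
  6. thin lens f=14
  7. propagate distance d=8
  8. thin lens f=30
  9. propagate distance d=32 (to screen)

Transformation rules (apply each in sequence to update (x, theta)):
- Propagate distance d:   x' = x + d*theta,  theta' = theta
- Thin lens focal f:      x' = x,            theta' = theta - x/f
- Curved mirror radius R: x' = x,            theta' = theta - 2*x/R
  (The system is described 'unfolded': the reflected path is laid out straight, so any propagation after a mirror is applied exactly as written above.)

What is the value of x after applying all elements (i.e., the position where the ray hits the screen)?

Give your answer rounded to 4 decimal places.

Answer: -24.4426

Derivation:
Initial: x=-9.0000 theta=0.3000
After 1 (propagate distance d=16): x=-4.2000 theta=0.3000
After 2 (thin lens f=16): x=-4.2000 theta=0.5625
After 3 (propagate distance d=20): x=7.0500 theta=0.5625
After 4 (thin lens f=-30): x=7.0500 theta=0.7975
After 5 (propagate distance d=18): x=21.4050 theta=0.7975
After 6 (thin lens f=14): x=21.4050 theta=-128/175 (≈-0.7314)
After 7 (propagate distance d=8): x=871/56 (≈15.5536) theta=-128/175 (≈-0.7314)
After 8 (thin lens f=30): x=871/56 (≈15.5536) theta=-10499/8400 (≈-1.2499)
After 9 (propagate distance d=32 (to screen)): x=-102659/4200 (≈-24.4426) theta=-10499/8400 (≈-1.2499)
Rounded to 4 decimal places: x = -24.4426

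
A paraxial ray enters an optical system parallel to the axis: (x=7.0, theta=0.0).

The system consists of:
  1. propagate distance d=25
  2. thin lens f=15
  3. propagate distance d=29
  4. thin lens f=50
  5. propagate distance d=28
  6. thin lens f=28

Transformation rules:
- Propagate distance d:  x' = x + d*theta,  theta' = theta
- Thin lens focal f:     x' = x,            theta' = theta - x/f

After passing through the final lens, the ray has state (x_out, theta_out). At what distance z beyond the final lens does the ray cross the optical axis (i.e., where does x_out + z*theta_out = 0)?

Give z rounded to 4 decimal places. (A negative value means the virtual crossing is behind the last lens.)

Initial: x=7.0000 theta=0.0000
After 1 (propagate distance d=25): x=7.0000 theta=0.0000
After 2 (thin lens f=15): x=7.0000 theta=-7/15 (≈-0.4667)
After 3 (propagate distance d=29): x=-98/15 (≈-6.5333) theta=-7/15 (≈-0.4667)
After 4 (thin lens f=50): x=-98/15 (≈-6.5333) theta=-0.3360
After 5 (propagate distance d=28): x=-5978/375 (≈-15.9413) theta=-0.3360
After 6 (thin lens f=28): x=-5978/375 (≈-15.9413) theta=7/30 (≈0.2333)
z_focus = -x_out/theta_out = -(-5978/375)/(7/30) = 68.3200
Rounded to 4 decimal places: z = 68.3200

Answer: 68.3200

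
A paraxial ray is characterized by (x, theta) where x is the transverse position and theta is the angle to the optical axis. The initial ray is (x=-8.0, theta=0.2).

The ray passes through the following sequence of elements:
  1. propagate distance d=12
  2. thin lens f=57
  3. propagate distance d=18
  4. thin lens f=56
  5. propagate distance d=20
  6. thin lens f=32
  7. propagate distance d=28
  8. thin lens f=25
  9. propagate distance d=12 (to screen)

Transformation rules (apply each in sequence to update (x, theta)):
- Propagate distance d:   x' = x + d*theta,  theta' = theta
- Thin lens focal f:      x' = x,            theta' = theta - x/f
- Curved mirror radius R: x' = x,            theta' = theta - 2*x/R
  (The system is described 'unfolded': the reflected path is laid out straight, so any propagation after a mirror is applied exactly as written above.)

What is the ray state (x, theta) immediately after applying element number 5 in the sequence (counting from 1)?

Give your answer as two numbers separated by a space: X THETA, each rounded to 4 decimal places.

Initial: x=-8.0000 theta=0.2000
After 1 (propagate distance d=12): x=-5.6000 theta=0.2000
After 2 (thin lens f=57): x=-5.6000 theta=17/57 (≈0.2982)
After 3 (propagate distance d=18): x=-22/95 (≈-0.2316) theta=17/57 (≈0.2982)
After 4 (thin lens f=56): x=-22/95 (≈-0.2316) theta=127/420 (≈0.3024)
After 5 (propagate distance d=20): x=11603/1995 (≈5.8160) theta=127/420 (≈0.3024)
Rounded to 4 decimal places: x = 5.8160, theta = 0.3024

Answer: 5.8160 0.3024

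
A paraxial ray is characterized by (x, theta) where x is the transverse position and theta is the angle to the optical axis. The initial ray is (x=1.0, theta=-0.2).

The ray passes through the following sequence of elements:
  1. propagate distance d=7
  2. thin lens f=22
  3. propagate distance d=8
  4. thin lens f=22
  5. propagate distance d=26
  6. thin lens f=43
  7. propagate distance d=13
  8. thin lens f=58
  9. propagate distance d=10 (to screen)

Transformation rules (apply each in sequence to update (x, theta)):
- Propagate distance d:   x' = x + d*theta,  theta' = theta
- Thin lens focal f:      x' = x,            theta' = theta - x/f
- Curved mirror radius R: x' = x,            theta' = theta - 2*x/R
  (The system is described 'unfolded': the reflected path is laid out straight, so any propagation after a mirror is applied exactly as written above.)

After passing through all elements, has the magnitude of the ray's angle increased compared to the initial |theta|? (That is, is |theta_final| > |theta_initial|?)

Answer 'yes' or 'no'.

Answer: no

Derivation:
Initial: x=1.0000 theta=-0.2000
After 1 (propagate distance d=7): x=-0.4000 theta=-0.2000
After 2 (thin lens f=22): x=-0.4000 theta=-2/11 (≈-0.1818)
After 3 (propagate distance d=8): x=-102/55 (≈-1.8545) theta=-2/11 (≈-0.1818)
After 4 (thin lens f=22): x=-102/55 (≈-1.8545) theta=-59/605 (≈-0.0975)
After 5 (propagate distance d=26): x=-2656/605 (≈-4.3901) theta=-59/605 (≈-0.0975)
After 6 (thin lens f=43): x=-2656/605 (≈-4.3901) theta=119/26015 (≈0.0046)
After 7 (propagate distance d=13): x=-112661/26015 (≈-4.3306) theta=119/26015 (≈0.0046)
After 8 (thin lens f=58): x=-112661/26015 (≈-4.3306) theta=119563/1508870 (≈0.0792)
After 9 (propagate distance d=10 (to screen)): x=-62078/17545 (≈-3.5382) theta=119563/1508870 (≈0.0792)
|theta_initial|=0.2000 |theta_final|=119563/1508870 (≈0.0792) -> not increased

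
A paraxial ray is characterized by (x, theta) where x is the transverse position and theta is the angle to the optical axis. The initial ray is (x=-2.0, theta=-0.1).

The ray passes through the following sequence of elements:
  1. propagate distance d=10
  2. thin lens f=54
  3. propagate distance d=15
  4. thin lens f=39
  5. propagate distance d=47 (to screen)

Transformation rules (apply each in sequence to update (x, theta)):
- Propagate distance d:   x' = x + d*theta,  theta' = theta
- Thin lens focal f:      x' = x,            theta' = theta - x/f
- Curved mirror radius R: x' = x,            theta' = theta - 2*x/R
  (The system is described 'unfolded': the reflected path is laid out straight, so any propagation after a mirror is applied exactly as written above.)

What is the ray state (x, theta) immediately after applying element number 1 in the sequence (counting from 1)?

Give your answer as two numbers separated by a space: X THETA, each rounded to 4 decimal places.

Initial: x=-2.0000 theta=-0.1000
After 1 (propagate distance d=10): x=-3.0000 theta=-0.1000
Rounded to 4 decimal places: x = -3.0000, theta = -0.1000

Answer: -3.0000 -0.1000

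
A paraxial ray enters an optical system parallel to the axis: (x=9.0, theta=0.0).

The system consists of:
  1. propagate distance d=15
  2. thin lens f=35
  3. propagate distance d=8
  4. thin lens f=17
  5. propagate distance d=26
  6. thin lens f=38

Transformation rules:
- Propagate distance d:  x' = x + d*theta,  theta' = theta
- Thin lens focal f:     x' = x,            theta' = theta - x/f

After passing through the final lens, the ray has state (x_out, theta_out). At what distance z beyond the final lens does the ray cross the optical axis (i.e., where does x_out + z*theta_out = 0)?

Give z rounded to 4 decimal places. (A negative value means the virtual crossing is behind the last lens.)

Initial: x=9.0000 theta=0.0000
After 1 (propagate distance d=15): x=9.0000 theta=0.0000
After 2 (thin lens f=35): x=9.0000 theta=-9/35 (≈-0.2571)
After 3 (propagate distance d=8): x=243/35 (≈6.9429) theta=-9/35 (≈-0.2571)
After 4 (thin lens f=17): x=243/35 (≈6.9429) theta=-396/595 (≈-0.6655)
After 5 (propagate distance d=26): x=-1233/119 (≈-10.3613) theta=-396/595 (≈-0.6655)
After 6 (thin lens f=38): x=-1233/119 (≈-10.3613) theta=-1269/3230 (≈-0.3929)
z_focus = -x_out/theta_out = -(-1233/119)/(-1269/3230) = -26030/987 ≈ -26.3728
Rounded to 4 decimal places: z = -26.3728

Answer: -26.3728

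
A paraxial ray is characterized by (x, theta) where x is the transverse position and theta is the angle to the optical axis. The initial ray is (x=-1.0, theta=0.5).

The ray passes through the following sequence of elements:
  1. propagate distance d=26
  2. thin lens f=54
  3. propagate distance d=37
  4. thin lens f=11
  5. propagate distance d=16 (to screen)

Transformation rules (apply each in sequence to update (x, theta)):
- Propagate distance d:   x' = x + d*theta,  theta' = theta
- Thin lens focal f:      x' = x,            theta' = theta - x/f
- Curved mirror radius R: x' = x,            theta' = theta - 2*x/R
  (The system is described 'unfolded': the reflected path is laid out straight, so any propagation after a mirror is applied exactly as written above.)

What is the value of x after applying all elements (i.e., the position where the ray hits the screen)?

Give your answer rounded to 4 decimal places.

Initial: x=-1.0000 theta=0.5000
After 1 (propagate distance d=26): x=12.0000 theta=0.5000
After 2 (thin lens f=54): x=12.0000 theta=5/18 (≈0.2778)
After 3 (propagate distance d=37): x=401/18 (≈22.2778) theta=5/18 (≈0.2778)
After 4 (thin lens f=11): x=401/18 (≈22.2778) theta=-173/99 (≈-1.7475)
After 5 (propagate distance d=16 (to screen)): x=-125/22 (≈-5.6818) theta=-173/99 (≈-1.7475)
Rounded to 4 decimal places: x = -5.6818

Answer: -5.6818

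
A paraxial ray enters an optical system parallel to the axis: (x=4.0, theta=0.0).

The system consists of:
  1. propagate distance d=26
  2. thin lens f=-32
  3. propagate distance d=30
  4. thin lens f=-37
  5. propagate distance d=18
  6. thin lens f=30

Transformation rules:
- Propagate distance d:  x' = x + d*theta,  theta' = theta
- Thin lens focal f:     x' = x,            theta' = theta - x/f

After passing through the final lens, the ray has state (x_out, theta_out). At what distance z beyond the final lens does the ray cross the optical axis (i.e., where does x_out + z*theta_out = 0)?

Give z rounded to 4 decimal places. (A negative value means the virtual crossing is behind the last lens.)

Answer: 110.5606

Derivation:
Initial: x=4.0000 theta=0.0000
After 1 (propagate distance d=26): x=4.0000 theta=0.0000
After 2 (thin lens f=-32): x=4.0000 theta=0.1250
After 3 (propagate distance d=30): x=7.7500 theta=0.1250
After 4 (thin lens f=-37): x=7.7500 theta=99/296 (≈0.3345)
After 5 (propagate distance d=18): x=1019/74 (≈13.7703) theta=99/296 (≈0.3345)
After 6 (thin lens f=30): x=1019/74 (≈13.7703) theta=-553/4440 (≈-0.1245)
z_focus = -x_out/theta_out = -(1019/74)/(-553/4440) = 61140/553 ≈ 110.5606
Rounded to 4 decimal places: z = 110.5606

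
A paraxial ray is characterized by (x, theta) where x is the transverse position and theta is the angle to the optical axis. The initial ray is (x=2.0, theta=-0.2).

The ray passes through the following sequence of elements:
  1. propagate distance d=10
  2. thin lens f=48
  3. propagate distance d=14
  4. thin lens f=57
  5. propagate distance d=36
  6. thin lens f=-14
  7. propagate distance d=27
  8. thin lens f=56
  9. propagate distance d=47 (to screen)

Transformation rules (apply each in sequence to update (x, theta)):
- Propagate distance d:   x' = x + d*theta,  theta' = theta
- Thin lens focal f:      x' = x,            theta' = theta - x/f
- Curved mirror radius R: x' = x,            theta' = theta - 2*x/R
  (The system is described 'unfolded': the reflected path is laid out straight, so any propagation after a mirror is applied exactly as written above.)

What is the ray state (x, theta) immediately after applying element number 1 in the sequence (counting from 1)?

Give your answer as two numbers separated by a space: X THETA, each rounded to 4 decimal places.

Initial: x=2.0000 theta=-0.2000
After 1 (propagate distance d=10): x=0.0000 theta=-0.2000
Rounded to 4 decimal places: x = 0.0000, theta = -0.2000

Answer: 0.0000 -0.2000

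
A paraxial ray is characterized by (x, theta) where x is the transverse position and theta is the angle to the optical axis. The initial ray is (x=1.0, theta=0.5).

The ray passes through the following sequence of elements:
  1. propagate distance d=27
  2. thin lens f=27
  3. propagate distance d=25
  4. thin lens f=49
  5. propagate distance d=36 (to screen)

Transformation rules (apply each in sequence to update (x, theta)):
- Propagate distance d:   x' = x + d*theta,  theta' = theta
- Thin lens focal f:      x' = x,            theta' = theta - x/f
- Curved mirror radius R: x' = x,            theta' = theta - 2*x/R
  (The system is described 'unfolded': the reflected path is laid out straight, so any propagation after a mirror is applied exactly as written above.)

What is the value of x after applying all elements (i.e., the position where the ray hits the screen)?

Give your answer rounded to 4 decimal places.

Answer: 2.2680

Derivation:
Initial: x=1.0000 theta=0.5000
After 1 (propagate distance d=27): x=14.5000 theta=0.5000
After 2 (thin lens f=27): x=14.5000 theta=-1/27 (≈-0.0370)
After 3 (propagate distance d=25): x=733/54 (≈13.5741) theta=-1/27 (≈-0.0370)
After 4 (thin lens f=49): x=733/54 (≈13.5741) theta=-277/882 (≈-0.3141)
After 5 (propagate distance d=36 (to screen)): x=6001/2646 (≈2.2680) theta=-277/882 (≈-0.3141)
Rounded to 4 decimal places: x = 2.2680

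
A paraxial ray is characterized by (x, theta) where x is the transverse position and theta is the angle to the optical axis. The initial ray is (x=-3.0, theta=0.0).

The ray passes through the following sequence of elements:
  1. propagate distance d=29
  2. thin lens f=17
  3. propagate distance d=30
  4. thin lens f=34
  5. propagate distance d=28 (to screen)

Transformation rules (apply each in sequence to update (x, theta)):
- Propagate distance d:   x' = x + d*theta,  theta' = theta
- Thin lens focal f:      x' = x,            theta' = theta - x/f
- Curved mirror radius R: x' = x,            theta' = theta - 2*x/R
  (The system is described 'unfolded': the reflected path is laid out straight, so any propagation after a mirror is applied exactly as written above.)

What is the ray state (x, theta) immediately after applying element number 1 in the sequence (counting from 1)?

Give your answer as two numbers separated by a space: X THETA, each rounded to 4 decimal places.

Answer: -3.0000 0.0000

Derivation:
Initial: x=-3.0000 theta=0.0000
After 1 (propagate distance d=29): x=-3.0000 theta=0.0000
Rounded to 4 decimal places: x = -3.0000, theta = 0.0000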